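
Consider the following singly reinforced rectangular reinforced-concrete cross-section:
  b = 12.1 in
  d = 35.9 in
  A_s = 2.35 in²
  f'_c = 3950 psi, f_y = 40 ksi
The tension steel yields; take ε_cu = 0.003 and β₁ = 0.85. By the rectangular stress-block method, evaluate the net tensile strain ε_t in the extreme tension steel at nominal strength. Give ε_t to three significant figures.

ε_t ≈ 0.0366

a = A_s f_y/(0.85 f'_c b) = 2.314 in.
β₁ = 0.85, so c = a/β₁ = 2.314/0.85 = 2.722 in.
From the linear strain diagram with ε_cu = 0.003: ε_t = 0.003 (d − c)/c = 0.003 × (35.9 − 2.722)/2.722 = 0.0366.
Since ε_t ≥ 0.005, the section is tension-controlled.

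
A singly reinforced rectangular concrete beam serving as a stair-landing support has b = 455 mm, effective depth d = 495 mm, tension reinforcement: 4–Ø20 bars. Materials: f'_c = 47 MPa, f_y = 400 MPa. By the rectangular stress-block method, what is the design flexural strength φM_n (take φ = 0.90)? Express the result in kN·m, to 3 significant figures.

φM_n ≈ 218 kN·m

A_s = 4 × 314 = 1256 mm².
T = A_s f_y = 1256 × 400 = 502400 N = 502.4 kN.
From C = T: a = T/(0.85 f'_c b) = 502400/(0.85 × 47 × 455) = 27.64 mm.
M_n = T(d − a/2) = 502.4 kN × (495 − 13.82) mm = 241.74 kN·m.
φM_n = 0.90 × 241.74 = 217.57 kN·m.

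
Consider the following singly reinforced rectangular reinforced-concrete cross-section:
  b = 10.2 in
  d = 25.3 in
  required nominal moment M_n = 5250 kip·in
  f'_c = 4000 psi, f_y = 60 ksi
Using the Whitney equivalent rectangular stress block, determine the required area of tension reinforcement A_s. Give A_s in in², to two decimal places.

A_s ≈ 4.01 in²

From M_n = 0.85 f'_c a b (d − a/2):
a = d − √(d² − 2M_n/(0.85 f'_c b)) = 25.3 − √(25.3² − 2 × 5250/(0.85 × 4 × 10.2)) = 6.934 in.
A_s = 0.85 f'_c a b / f_y = 0.85 × 4 × 6.934 × 10.2 / 60 = 4.008 in².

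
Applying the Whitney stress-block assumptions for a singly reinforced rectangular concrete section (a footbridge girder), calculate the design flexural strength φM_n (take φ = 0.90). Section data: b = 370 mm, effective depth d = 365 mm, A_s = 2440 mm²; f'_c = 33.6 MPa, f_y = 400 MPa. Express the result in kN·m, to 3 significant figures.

φM_n ≈ 280 kN·m

T = A_s f_y = 2440 × 400 = 976000 N = 976 kN.
From C = T: a = T/(0.85 f'_c b) = 976000/(0.85 × 33.6 × 370) = 92.36 mm.
M_n = T(d − a/2) = 976 kN × (365 − 46.18) mm = 311.17 kN·m.
φM_n = 0.90 × 311.17 = 280.05 kN·m.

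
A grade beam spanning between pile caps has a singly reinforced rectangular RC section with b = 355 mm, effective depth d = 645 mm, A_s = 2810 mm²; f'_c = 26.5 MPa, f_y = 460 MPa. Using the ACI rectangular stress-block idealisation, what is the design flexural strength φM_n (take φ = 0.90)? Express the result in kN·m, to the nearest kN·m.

φM_n ≈ 656 kN·m

T = A_s f_y = 2810 × 460 = 1292600 N = 1292.6 kN.
From C = T: a = T/(0.85 f'_c b) = 1292600/(0.85 × 26.5 × 355) = 161.65 mm.
M_n = T(d − a/2) = 1292.6 kN × (645 − 80.825) mm = 729.25 kN·m.
φM_n = 0.90 × 729.25 = 656.33 kN·m.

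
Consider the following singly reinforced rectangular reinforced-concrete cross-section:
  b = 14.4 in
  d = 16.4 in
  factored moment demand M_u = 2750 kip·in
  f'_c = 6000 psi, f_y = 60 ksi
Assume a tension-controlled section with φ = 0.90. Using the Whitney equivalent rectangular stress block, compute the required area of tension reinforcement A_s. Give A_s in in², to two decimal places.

A_s ≈ 3.39 in²

M_n = M_u/φ = 2750/0.90 = 3055.56 kip·in.
From M_n = 0.85 f'_c a b (d − a/2):
a = d − √(d² − 2M_n/(0.85 f'_c b)) = 16.4 − √(16.4² − 2 × 3055.56/(0.85 × 6 × 14.4)) = 2.771 in.
A_s = 0.85 f'_c a b / f_y = 0.85 × 6 × 2.771 × 14.4 / 60 = 3.392 in².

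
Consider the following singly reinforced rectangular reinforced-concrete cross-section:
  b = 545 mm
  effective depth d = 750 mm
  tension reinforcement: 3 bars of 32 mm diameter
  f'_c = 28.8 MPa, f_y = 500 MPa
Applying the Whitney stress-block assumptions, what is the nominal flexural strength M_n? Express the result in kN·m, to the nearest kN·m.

A_s = 3 × 804 = 2412 mm².
T = A_s f_y = 2412 × 500 = 1206000 N = 1206 kN.
From C = T: a = T/(0.85 f'_c b) = 1206000/(0.85 × 28.8 × 545) = 90.39 mm.
M_n = T(d − a/2) = 1206 kN × (750 − 45.195) mm = 849.99 kN·m.

M_n ≈ 850 kN·m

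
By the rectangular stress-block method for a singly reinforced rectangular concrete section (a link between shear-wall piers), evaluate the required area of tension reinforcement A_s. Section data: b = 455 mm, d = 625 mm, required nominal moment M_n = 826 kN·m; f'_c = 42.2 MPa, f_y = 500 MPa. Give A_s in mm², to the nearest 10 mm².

With M_n = 0.85 f'_c a b (d − a/2), solve the quadratic for a:
a = d − √(d² − 2M_n/(0.85 f'_c b)) = 625 − √(625² − 2 × 826×10⁶/(0.85 × 42.2 × 455)) = 87.04 mm.
A_s = 0.85 f'_c a b / f_y = 0.85 × 42.2 × 87.04 × 455 / 500 = 2841.1 mm².

A_s ≈ 2840 mm²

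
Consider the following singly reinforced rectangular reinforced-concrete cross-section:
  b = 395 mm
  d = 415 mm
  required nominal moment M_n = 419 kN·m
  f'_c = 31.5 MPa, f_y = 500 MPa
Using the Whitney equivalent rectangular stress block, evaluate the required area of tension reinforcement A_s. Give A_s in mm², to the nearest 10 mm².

A_s ≈ 2330 mm²

With M_n = 0.85 f'_c a b (d − a/2), solve the quadratic for a:
a = d − √(d² − 2M_n/(0.85 f'_c b)) = 415 − √(415² − 2 × 419×10⁶/(0.85 × 31.5 × 395)) = 110.06 mm.
A_s = 0.85 f'_c a b / f_y = 0.85 × 31.5 × 110.06 × 395 / 500 = 2328.0 mm².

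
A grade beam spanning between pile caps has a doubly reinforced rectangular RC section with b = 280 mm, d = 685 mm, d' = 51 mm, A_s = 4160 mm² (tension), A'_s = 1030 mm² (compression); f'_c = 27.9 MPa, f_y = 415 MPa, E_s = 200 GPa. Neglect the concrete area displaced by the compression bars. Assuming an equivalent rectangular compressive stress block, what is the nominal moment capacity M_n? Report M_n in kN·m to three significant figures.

Assume both tension and compression steel yield.
Net tension couple steel: A_s − A'_s = 3130 mm².
a = (A_s − A'_s) f_y / (0.85 f'_c b) = 1298950/(0.85 × 27.9 × 280) = 195.62 mm.
c = a/β₁ = 195.62/0.85 = 230.14 mm; ε'_s = 0.003(c − d')/c = 0.0023 ≥ f_y/E_s = 0.0021, so compression steel does yield.
M_n = (A_s − A'_s) f_y (d − a/2) + A'_s f_y (d − d') = [1298950 × (685 − 97.81) + 427450 × (685 − 51)] × 10⁻⁶ = 762.73 + 271.00 = 1033.73 kN·m.

M_n ≈ 1030 kN·m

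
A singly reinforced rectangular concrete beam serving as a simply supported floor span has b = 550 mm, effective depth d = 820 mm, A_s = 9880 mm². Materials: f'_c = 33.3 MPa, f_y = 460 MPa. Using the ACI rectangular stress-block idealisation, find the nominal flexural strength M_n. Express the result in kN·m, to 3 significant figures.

T = A_s f_y = 9880 × 460 = 4544800 N = 4544.8 kN.
From C = T: a = T/(0.85 f'_c b) = 4544800/(0.85 × 33.3 × 550) = 291.94 mm.
M_n = T(d − a/2) = 4544.8 kN × (820 − 145.97) mm = 3063.33 kN·m.

M_n ≈ 3060 kN·m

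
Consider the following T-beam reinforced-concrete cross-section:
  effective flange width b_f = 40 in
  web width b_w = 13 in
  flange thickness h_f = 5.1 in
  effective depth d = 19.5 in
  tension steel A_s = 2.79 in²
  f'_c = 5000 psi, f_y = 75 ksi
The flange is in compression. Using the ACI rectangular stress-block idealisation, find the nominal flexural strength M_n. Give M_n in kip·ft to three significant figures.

Tension: T = A_s f_y = 2.79 × 75 = 209.25 kips.
Try a within the flange: a = T/(0.85 f'_c b_f) = 209.25/(0.85 × 5 × 40) = 1.231 in.
Since a = 1.231 ≤ h_f = 5.1 in, the stress block lies entirely in the flange; analyse as a rectangular beam of width b_f.
M_n = T(d − a/2) = 209.25 × (19.5 − 0.6155) = 3951.6 kip·in.
M_n = 3951.6/12 = 329.30 kip·ft.

M_n ≈ 329 kip·ft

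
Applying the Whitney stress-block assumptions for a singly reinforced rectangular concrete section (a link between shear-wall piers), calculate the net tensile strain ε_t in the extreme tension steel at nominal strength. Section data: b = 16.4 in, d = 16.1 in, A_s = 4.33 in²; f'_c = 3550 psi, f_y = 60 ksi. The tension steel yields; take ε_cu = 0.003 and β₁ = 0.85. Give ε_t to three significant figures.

ε_t ≈ 0.00482

a = A_s f_y/(0.85 f'_c b) = 5.250 in.
β₁ = 0.85, so c = a/β₁ = 5.250/0.85 = 6.176 in.
From the linear strain diagram with ε_cu = 0.003: ε_t = 0.003 (d − c)/c = 0.003 × (16.1 − 6.176)/6.176 = 0.00482.
ε_t is between 0.004 and 0.005 — transition zone.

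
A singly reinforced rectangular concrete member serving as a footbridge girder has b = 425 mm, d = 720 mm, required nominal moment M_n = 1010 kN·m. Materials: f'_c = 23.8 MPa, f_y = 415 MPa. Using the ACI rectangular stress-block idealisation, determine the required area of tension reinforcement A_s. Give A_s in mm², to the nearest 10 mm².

A_s ≈ 3890 mm²

With M_n = 0.85 f'_c a b (d − a/2), solve the quadratic for a:
a = d − √(d² − 2M_n/(0.85 f'_c b)) = 720 − √(720² − 2 × 1010×10⁶/(0.85 × 23.8 × 425)) = 187.60 mm.
A_s = 0.85 f'_c a b / f_y = 0.85 × 23.8 × 187.60 × 425 / 415 = 3886.6 mm².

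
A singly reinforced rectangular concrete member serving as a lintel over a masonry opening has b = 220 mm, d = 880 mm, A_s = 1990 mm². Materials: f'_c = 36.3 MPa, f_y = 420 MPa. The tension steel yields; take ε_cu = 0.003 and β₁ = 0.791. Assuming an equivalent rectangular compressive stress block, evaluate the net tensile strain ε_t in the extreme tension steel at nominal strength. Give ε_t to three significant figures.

ε_t ≈ 0.0140

a = A_s f_y/(0.85 f'_c b) = 123.13 mm.
β₁ = 0.791, so c = a/β₁ = 123.13/0.791 = 155.66 mm.
From the linear strain diagram with ε_cu = 0.003: ε_t = 0.003 (d − c)/c = 0.003 × (880 − 155.66)/155.66 = 0.0140.
Since ε_t ≥ 0.005, the section is tension-controlled.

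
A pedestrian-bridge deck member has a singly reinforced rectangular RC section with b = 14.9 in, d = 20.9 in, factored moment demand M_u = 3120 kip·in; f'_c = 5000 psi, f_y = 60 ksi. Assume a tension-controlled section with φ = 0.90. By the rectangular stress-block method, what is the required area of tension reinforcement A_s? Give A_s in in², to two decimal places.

A_s ≈ 2.96 in²

M_n = M_u/φ = 3120/0.90 = 3466.67 kip·in.
From M_n = 0.85 f'_c a b (d − a/2):
a = d − √(d² − 2M_n/(0.85 f'_c b)) = 20.9 − √(20.9² − 2 × 3466.67/(0.85 × 5 × 14.9)) = 2.808 in.
A_s = 0.85 f'_c a b / f_y = 0.85 × 5 × 2.808 × 14.9 / 60 = 2.964 in².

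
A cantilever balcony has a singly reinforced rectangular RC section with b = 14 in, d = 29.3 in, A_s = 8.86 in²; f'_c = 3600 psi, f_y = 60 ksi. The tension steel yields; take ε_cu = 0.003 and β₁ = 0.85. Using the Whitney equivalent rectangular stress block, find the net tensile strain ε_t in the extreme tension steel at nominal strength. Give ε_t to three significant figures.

a = A_s f_y/(0.85 f'_c b) = 12.409 in.
β₁ = 0.85, so c = a/β₁ = 12.409/0.85 = 14.599 in.
From the linear strain diagram with ε_cu = 0.003: ε_t = 0.003 (d − c)/c = 0.003 × (29.3 − 14.599)/14.599 = 0.00302.
ε_t < 0.004 — the section is over-reinforced for flexure under ACI limits.

ε_t ≈ 0.00302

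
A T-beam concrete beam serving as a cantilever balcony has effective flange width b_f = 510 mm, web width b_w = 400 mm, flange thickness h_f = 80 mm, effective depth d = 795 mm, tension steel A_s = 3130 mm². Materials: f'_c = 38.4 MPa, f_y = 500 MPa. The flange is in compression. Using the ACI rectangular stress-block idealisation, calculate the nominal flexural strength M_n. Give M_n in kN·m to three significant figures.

M_n ≈ 1170 kN·m

Tension: T = A_s f_y = 3130 × 500 = 1565000 N.
Try a within the flange: a = T/(0.85 f'_c b_f) = 1565000/(0.85 × 38.4 × 510) = 94.01 mm.
a = 94.01 > h_f = 80 mm: the block extends into the web. Split into flange-overhang and web parts.
C_f = 0.85 f'_c (b_f − b_w) h_f = 0.85 × 38.4 × (510 − 400) × 80 = 287232 N.
Remaining web compression depth: a_w = (T − C_f)/(0.85 f'_c b_w) = (1565000 − 287232)/(0.85 × 38.4 × 400) = 97.87 mm.
M_n = C_f(d − h_f/2) + (T − C_f)(d − a_w/2) = 287232 × (795 − 40) + 1277768 × (795 − 48.935) = 216.86 + 953.30 = 1170.16 × 10⁶ N·mm.
M_n = 1170.16 kN·m.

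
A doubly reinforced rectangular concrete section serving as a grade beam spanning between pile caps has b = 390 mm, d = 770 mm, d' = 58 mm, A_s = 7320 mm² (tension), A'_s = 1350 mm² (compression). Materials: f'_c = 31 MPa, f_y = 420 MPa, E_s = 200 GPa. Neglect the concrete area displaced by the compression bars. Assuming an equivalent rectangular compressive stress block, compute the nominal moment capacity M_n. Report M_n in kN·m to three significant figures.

Assume both tension and compression steel yield.
Net tension couple steel: A_s − A'_s = 5970 mm².
a = (A_s − A'_s) f_y / (0.85 f'_c b) = 2507400/(0.85 × 31 × 390) = 243.99 mm.
c = a/β₁ = 243.99/0.829 = 294.32 mm; ε'_s = 0.003(c − d')/c = 0.0024 ≥ f_y/E_s = 0.0021, so compression steel does yield.
M_n = (A_s − A'_s) f_y (d − a/2) + A'_s f_y (d − d') = [2507400 × (770 − 121.995) + 567000 × (770 − 58)] × 10⁻⁶ = 1624.81 + 403.70 = 2028.51 kN·m.

M_n ≈ 2030 kN·m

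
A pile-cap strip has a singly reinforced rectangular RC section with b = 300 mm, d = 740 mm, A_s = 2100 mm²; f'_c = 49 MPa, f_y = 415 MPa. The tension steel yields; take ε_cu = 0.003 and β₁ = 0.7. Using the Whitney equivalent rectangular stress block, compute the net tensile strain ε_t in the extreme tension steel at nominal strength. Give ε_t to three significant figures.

a = A_s f_y/(0.85 f'_c b) = 69.75 mm.
β₁ = 0.7, so c = a/β₁ = 69.75/0.7 = 99.64 mm.
From the linear strain diagram with ε_cu = 0.003: ε_t = 0.003 (d − c)/c = 0.003 × (740 − 99.64)/99.64 = 0.0193.
Since ε_t ≥ 0.005, the section is tension-controlled.

ε_t ≈ 0.0193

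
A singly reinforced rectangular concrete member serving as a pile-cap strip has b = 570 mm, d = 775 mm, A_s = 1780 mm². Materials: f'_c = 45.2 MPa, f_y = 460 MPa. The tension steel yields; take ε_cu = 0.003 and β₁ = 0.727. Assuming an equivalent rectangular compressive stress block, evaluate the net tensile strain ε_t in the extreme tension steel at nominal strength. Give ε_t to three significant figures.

a = A_s f_y/(0.85 f'_c b) = 37.39 mm.
β₁ = 0.727, so c = a/β₁ = 37.39/0.727 = 51.43 mm.
From the linear strain diagram with ε_cu = 0.003: ε_t = 0.003 (d − c)/c = 0.003 × (775 − 51.43)/51.43 = 0.0422.
Since ε_t ≥ 0.005, the section is tension-controlled.

ε_t ≈ 0.0422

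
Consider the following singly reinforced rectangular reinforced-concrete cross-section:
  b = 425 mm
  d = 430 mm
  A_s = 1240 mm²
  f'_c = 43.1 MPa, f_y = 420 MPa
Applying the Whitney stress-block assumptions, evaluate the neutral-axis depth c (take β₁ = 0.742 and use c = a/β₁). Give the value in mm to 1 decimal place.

c ≈ 45.1 mm

T = A_s f_y = 1240 × 420 = 520800 N = 520.8 kN.
Setting C = 0.85 f'_c a b equal to T: a = 520800/(0.85 × 43.1 × 425) = 33.449 mm.
With β₁ = 0.742, c = a/β₁ = 33.449/0.742 = 45.1 mm.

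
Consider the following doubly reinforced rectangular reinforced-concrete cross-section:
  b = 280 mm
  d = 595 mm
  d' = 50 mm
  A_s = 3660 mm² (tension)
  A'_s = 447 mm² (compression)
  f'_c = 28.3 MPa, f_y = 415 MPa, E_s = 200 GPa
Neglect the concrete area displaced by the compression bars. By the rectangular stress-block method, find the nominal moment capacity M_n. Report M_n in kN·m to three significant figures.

Assume both tension and compression steel yield.
Net tension couple steel: A_s − A'_s = 3213 mm².
a = (A_s − A'_s) f_y / (0.85 f'_c b) = 1333395/(0.85 × 28.3 × 280) = 197.97 mm.
c = a/β₁ = 197.97/0.848 = 233.46 mm; ε'_s = 0.003(c − d')/c = 0.0024 ≥ f_y/E_s = 0.0021, so compression steel does yield.
M_n = (A_s − A'_s) f_y (d − a/2) + A'_s f_y (d − d') = [1333395 × (595 − 98.985) + 185505 × (595 − 50)] × 10⁻⁶ = 661.38 + 101.10 = 762.48 kN·m.

M_n ≈ 762 kN·m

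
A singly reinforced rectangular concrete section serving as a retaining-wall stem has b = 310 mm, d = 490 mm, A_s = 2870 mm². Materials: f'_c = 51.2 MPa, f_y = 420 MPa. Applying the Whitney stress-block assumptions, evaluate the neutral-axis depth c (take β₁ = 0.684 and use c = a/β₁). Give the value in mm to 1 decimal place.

c ≈ 130.6 mm

T = A_s f_y = 2870 × 420 = 1205400 N = 1205.4 kN.
Setting C = 0.85 f'_c a b equal to T: a = 1205400/(0.85 × 51.2 × 310) = 89.347 mm.
With β₁ = 0.684, c = a/β₁ = 89.347/0.684 = 130.6 mm.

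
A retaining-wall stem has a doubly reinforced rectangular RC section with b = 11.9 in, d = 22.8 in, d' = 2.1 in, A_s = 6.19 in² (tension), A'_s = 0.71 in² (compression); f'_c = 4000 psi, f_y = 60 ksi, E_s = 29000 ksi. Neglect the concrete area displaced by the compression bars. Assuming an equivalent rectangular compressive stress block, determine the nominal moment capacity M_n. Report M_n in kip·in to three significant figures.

M_n ≈ 7040 kip·in

Assume both steels yield.
a = (A_s − A'_s) f_y/(0.85 f'_c b) = (6.19 − 0.71) × 60/(0.85 × 4 × 11.9) = 8.127 in.
c = a/β₁ = 8.127/0.85 = 9.561 in; ε'_s = 0.003(c − d')/c = 0.0023 ≥ ε_y = 0.0021, so the compression steel yields.
M_n = (A_s − A'_s) f_y (d − a/2) + A'_s f_y (d − d') = 328.8 × (22.8 − 4.0635) + 42.6 × (22.8 − 2.1) = 6160.6 + 881.8 = 7042.4 kip·in.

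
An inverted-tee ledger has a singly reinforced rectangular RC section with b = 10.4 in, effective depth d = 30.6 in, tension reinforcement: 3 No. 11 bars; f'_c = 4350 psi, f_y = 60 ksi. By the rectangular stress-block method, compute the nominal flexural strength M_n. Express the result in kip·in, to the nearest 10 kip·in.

M_n ≈ 7570 kip·in

A_s = 3 × 1.56 = 4.68 in².
T = A_s f_y = 4.68 × 60 = 280.8 kips.
a = T/(0.85 f'_c b) = 280.8/(0.85 × 4.35 × 10.4) = 7.302 in.
M_n = T(d − a/2) = 280.8 × (30.6 − 3.651) = 7567.3 kip·in.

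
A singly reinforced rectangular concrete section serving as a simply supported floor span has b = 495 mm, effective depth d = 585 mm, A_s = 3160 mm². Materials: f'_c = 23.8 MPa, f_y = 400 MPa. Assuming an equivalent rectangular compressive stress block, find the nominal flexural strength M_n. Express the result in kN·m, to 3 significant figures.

M_n ≈ 660 kN·m

T = A_s f_y = 3160 × 400 = 1264000 N = 1264 kN.
From C = T: a = T/(0.85 f'_c b) = 1264000/(0.85 × 23.8 × 495) = 126.23 mm.
M_n = T(d − a/2) = 1264 kN × (585 − 63.115) mm = 659.66 kN·m.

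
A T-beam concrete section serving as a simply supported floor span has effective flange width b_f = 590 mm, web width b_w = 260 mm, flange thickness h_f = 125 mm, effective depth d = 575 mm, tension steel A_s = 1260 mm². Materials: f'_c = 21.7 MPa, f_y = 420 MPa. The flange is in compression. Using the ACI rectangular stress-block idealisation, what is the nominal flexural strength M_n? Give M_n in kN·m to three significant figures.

M_n ≈ 291 kN·m

Tension: T = A_s f_y = 1260 × 420 = 529200 N.
Try a within the flange: a = T/(0.85 f'_c b_f) = 529200/(0.85 × 21.7 × 590) = 48.63 mm.
Since a = 48.63 ≤ h_f = 125 mm, the stress block lies entirely in the flange; analyse as a rectangular beam of width b_f.
M_n = T(d − a/2) = 529200 × (575 − 24.315) = 291.42 × 10⁶ N·mm.
M_n = 291.42 kN·m.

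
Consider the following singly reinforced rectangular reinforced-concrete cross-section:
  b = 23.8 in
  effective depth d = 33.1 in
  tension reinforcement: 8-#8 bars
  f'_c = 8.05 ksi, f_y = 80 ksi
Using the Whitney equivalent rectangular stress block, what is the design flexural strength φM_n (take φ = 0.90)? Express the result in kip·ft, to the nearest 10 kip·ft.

A_s = 8 × 0.79 = 6.32 in².
T = A_s f_y = 6.32 × 80 = 505.6 kips.
a = T/(0.85 f'_c b) = 505.6/(0.85 × 8.05 × 23.8) = 3.105 in.
M_n = T(d − a/2) = 505.6 × (33.1 − 1.5525) = 15950.4 kip·in = 15950.4/12 = 1329.20 kip·ft.
φM_n = 0.90 × 1329.20 = 1196.28 kip·ft.

φM_n ≈ 1200 kip·ft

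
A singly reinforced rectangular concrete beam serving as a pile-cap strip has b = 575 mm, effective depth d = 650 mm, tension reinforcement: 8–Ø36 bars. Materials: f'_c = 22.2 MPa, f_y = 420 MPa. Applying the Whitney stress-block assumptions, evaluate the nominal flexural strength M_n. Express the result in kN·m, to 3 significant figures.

A_s = 8 × 1018 = 8144 mm².
T = A_s f_y = 8144 × 420 = 3420480 N = 3420.48 kN.
From C = T: a = T/(0.85 f'_c b) = 3420480/(0.85 × 22.2 × 575) = 315.24 mm.
M_n = T(d − a/2) = 3420.48 kN × (650 − 157.62) mm = 1684.18 kN·m.

M_n ≈ 1680 kN·m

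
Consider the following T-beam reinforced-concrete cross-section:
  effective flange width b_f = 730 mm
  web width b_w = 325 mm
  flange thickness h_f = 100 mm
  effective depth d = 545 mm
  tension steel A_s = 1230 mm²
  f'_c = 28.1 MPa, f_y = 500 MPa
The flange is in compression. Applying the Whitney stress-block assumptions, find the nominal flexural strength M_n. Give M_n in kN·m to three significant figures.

Tension: T = A_s f_y = 1230 × 500 = 615000 N.
Try a within the flange: a = T/(0.85 f'_c b_f) = 615000/(0.85 × 28.1 × 730) = 35.27 mm.
Since a = 35.27 ≤ h_f = 100 mm, the stress block lies entirely in the flange; analyse as a rectangular beam of width b_f.
M_n = T(d − a/2) = 615000 × (545 − 17.635) = 324.33 × 10⁶ N·mm.
M_n = 324.33 kN·m.

M_n ≈ 324 kN·m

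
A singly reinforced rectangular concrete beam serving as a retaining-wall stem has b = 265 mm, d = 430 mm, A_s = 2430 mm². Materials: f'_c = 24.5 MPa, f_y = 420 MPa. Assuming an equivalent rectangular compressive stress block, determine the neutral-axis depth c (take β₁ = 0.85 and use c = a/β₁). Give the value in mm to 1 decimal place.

T = A_s f_y = 2430 × 420 = 1020600 N = 1020.6 kN.
Setting C = 0.85 f'_c a b equal to T: a = 1020600/(0.85 × 24.5 × 265) = 184.937 mm.
With β₁ = 0.85, c = a/β₁ = 184.937/0.85 = 217.6 mm.

c ≈ 217.6 mm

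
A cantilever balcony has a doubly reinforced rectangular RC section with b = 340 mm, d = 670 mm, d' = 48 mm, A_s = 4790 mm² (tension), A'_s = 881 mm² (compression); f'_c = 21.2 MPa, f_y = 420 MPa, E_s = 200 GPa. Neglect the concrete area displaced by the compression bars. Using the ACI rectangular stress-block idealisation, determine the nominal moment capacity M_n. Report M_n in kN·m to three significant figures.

M_n ≈ 1110 kN·m

Assume both tension and compression steel yield.
Net tension couple steel: A_s − A'_s = 3909 mm².
a = (A_s − A'_s) f_y / (0.85 f'_c b) = 1641780/(0.85 × 21.2 × 340) = 267.97 mm.
c = a/β₁ = 267.97/0.85 = 315.26 mm; ε'_s = 0.003(c − d')/c = 0.0025 ≥ f_y/E_s = 0.0021, so compression steel does yield.
M_n = (A_s − A'_s) f_y (d − a/2) + A'_s f_y (d − d') = [1641780 × (670 − 133.985) + 370020 × (670 − 48)] × 10⁻⁶ = 880.02 + 230.15 = 1110.17 kN·m.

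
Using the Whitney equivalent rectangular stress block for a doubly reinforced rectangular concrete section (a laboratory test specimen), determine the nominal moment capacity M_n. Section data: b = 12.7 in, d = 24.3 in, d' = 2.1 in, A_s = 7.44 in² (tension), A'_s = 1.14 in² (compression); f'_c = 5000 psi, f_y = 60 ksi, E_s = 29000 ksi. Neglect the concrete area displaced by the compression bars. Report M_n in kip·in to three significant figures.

Assume both steels yield.
a = (A_s − A'_s) f_y/(0.85 f'_c b) = (7.44 − 1.14) × 60/(0.85 × 5 × 12.7) = 7.003 in.
c = a/β₁ = 7.003/0.8 = 8.754 in; ε'_s = 0.003(c − d')/c = 0.0023 ≥ ε_y = 0.0021, so the compression steel yields.
M_n = (A_s − A'_s) f_y (d − a/2) + A'_s f_y (d − d') = 378 × (24.3 − 3.5015) + 68.4 × (24.3 − 2.1) = 7861.8 + 1518.5 = 9380.3 kip·in.

M_n ≈ 9380 kip·in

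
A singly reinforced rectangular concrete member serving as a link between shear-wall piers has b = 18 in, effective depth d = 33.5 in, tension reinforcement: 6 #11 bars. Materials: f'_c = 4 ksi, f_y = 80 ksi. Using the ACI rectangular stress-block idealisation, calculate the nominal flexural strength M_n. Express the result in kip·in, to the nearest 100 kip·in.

M_n ≈ 20500 kip·in

A_s = 6 × 1.56 = 9.36 in².
T = A_s f_y = 9.36 × 80 = 748.8 kips.
a = T/(0.85 f'_c b) = 748.8/(0.85 × 4 × 18) = 12.235 in.
M_n = T(d − a/2) = 748.8 × (33.5 − 6.1175) = 20504.0 kip·in.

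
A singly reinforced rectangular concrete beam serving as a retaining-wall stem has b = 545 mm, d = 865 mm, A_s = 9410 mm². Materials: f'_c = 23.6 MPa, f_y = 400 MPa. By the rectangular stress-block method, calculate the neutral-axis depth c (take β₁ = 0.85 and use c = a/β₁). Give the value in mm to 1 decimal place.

c ≈ 405.0 mm

T = A_s f_y = 9410 × 400 = 3764000 N = 3764 kN.
Setting C = 0.85 f'_c a b equal to T: a = 3764000/(0.85 × 23.6 × 545) = 344.288 mm.
With β₁ = 0.85, c = a/β₁ = 344.288/0.85 = 405.0 mm.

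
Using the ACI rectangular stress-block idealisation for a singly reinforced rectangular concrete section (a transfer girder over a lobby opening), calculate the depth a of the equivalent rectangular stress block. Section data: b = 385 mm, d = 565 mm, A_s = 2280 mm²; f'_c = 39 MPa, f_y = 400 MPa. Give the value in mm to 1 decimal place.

T = A_s f_y = 2280 × 400 = 912000 N = 912 kN.
Setting C = 0.85 f'_c a b equal to T: a = 912000/(0.85 × 39 × 385) = 71.5 mm.

a ≈ 71.5 mm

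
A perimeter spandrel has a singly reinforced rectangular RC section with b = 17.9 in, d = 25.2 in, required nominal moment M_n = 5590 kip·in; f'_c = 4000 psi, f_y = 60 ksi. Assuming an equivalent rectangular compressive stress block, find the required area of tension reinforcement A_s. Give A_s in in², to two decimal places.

From M_n = 0.85 f'_c a b (d − a/2):
a = d − √(d² − 2M_n/(0.85 f'_c b)) = 25.2 − √(25.2² − 2 × 5590/(0.85 × 4 × 17.9)) = 3.955 in.
A_s = 0.85 f'_c a b / f_y = 0.85 × 4 × 3.955 × 17.9 / 60 = 4.012 in².

A_s ≈ 4.01 in²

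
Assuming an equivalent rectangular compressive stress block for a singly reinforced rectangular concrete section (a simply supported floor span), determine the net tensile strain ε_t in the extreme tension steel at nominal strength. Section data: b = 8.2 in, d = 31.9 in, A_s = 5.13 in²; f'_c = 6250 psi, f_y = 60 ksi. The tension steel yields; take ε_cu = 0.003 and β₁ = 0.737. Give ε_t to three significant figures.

a = A_s f_y/(0.85 f'_c b) = 7.066 in.
β₁ = 0.737, so c = a/β₁ = 7.066/0.737 = 9.588 in.
From the linear strain diagram with ε_cu = 0.003: ε_t = 0.003 (d − c)/c = 0.003 × (31.9 − 9.588)/9.588 = 0.00698.
Since ε_t ≥ 0.005, the section is tension-controlled.

ε_t ≈ 0.00698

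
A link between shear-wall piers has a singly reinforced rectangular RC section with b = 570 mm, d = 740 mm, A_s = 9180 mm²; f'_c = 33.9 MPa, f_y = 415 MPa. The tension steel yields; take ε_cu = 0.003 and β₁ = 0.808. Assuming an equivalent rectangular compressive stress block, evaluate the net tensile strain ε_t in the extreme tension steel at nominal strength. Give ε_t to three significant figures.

a = A_s f_y/(0.85 f'_c b) = 231.95 mm.
β₁ = 0.808, so c = a/β₁ = 231.95/0.808 = 287.07 mm.
From the linear strain diagram with ε_cu = 0.003: ε_t = 0.003 (d − c)/c = 0.003 × (740 − 287.07)/287.07 = 0.00473.
ε_t is between 0.004 and 0.005 — transition zone.

ε_t ≈ 0.00473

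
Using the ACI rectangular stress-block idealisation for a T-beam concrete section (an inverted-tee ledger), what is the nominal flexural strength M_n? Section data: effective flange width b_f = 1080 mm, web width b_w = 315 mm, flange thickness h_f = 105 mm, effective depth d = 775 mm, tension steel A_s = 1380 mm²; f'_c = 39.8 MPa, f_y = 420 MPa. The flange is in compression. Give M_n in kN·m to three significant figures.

Tension: T = A_s f_y = 1380 × 420 = 579600 N.
Try a within the flange: a = T/(0.85 f'_c b_f) = 579600/(0.85 × 39.8 × 1080) = 15.86 mm.
Since a = 15.86 ≤ h_f = 105 mm, the stress block lies entirely in the flange; analyse as a rectangular beam of width b_f.
M_n = T(d − a/2) = 579600 × (775 − 7.93) = 444.59 × 10⁶ N·mm.
M_n = 444.59 kN·m.

M_n ≈ 445 kN·m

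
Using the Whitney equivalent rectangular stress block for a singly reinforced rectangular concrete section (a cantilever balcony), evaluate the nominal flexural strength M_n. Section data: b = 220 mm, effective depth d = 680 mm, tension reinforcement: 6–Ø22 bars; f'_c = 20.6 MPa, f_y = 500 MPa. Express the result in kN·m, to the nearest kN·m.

A_s = 6 × 380 = 2280 mm².
T = A_s f_y = 2280 × 500 = 1140000 N = 1140 kN.
From C = T: a = T/(0.85 f'_c b) = 1140000/(0.85 × 20.6 × 220) = 295.93 mm.
M_n = T(d − a/2) = 1140 kN × (680 − 147.965) mm = 606.52 kN·m.

M_n ≈ 607 kN·m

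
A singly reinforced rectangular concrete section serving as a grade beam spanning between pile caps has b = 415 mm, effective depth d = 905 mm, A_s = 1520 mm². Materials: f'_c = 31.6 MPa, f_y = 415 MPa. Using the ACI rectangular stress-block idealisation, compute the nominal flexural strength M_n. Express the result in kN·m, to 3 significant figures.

T = A_s f_y = 1520 × 415 = 630800 N = 630.8 kN.
From C = T: a = T/(0.85 f'_c b) = 630800/(0.85 × 31.6 × 415) = 56.59 mm.
M_n = T(d − a/2) = 630.8 kN × (905 − 28.295) mm = 553.03 kN·m.

M_n ≈ 553 kN·m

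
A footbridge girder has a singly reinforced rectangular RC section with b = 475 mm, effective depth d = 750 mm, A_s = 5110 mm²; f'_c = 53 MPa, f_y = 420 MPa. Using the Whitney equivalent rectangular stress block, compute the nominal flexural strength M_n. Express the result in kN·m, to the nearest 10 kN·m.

M_n ≈ 1500 kN·m

T = A_s f_y = 5110 × 420 = 2146200 N = 2146.2 kN.
From C = T: a = T/(0.85 f'_c b) = 2146200/(0.85 × 53 × 475) = 100.30 mm.
M_n = T(d − a/2) = 2146.2 kN × (750 − 50.15) mm = 1502.02 kN·m.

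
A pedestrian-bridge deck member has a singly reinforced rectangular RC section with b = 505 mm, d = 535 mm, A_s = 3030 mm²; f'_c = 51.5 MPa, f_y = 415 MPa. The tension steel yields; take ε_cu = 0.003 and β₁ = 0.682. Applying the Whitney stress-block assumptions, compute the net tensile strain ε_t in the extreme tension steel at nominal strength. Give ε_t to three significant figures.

ε_t ≈ 0.0162

a = A_s f_y/(0.85 f'_c b) = 56.88 mm.
β₁ = 0.682, so c = a/β₁ = 56.88/0.682 = 83.40 mm.
From the linear strain diagram with ε_cu = 0.003: ε_t = 0.003 (d − c)/c = 0.003 × (535 − 83.40)/83.40 = 0.0162.
Since ε_t ≥ 0.005, the section is tension-controlled.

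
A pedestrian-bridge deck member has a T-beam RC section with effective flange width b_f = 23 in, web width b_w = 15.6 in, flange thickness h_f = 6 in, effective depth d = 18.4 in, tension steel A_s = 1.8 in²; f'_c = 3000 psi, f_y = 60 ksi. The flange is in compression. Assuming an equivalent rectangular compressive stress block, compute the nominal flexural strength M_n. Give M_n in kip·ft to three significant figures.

M_n ≈ 157 kip·ft

Tension: T = A_s f_y = 1.8 × 60 = 108 kips.
Try a within the flange: a = T/(0.85 f'_c b_f) = 108/(0.85 × 3 × 23) = 1.841 in.
Since a = 1.841 ≤ h_f = 6 in, the stress block lies entirely in the flange; analyse as a rectangular beam of width b_f.
M_n = T(d − a/2) = 108 × (18.4 − 0.9205) = 1887.8 kip·in.
M_n = 1887.8/12 = 157.32 kip·ft.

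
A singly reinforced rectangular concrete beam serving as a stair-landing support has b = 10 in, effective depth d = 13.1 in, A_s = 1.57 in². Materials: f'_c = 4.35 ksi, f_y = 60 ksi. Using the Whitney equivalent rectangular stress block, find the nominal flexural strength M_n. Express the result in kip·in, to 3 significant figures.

M_n ≈ 1110 kip·in

T = A_s f_y = 1.57 × 60 = 94.2 kips.
a = T/(0.85 f'_c b) = 94.2/(0.85 × 4.35 × 10) = 2.548 in.
M_n = T(d − a/2) = 94.2 × (13.1 − 1.274) = 1114.0 kip·in.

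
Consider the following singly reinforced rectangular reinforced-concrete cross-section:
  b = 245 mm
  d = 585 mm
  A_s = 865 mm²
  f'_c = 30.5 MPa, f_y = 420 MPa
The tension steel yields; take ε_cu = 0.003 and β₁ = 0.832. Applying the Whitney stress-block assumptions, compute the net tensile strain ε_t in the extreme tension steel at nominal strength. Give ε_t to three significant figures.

ε_t ≈ 0.0225

a = A_s f_y/(0.85 f'_c b) = 57.20 mm.
β₁ = 0.832, so c = a/β₁ = 57.20/0.832 = 68.75 mm.
From the linear strain diagram with ε_cu = 0.003: ε_t = 0.003 (d − c)/c = 0.003 × (585 − 68.75)/68.75 = 0.0225.
Since ε_t ≥ 0.005, the section is tension-controlled.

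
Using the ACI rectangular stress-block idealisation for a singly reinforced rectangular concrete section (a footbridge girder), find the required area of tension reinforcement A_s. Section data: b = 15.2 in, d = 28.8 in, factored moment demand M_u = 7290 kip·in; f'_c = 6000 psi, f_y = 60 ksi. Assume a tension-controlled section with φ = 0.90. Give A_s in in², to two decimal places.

A_s ≈ 5.03 in²

M_n = M_u/φ = 7290/0.90 = 8100 kip·in.
From M_n = 0.85 f'_c a b (d − a/2):
a = d − √(d² − 2M_n/(0.85 f'_c b)) = 28.8 − √(28.8² − 2 × 8100/(0.85 × 6 × 15.2)) = 3.891 in.
A_s = 0.85 f'_c a b / f_y = 0.85 × 6 × 3.891 × 15.2 / 60 = 5.027 in².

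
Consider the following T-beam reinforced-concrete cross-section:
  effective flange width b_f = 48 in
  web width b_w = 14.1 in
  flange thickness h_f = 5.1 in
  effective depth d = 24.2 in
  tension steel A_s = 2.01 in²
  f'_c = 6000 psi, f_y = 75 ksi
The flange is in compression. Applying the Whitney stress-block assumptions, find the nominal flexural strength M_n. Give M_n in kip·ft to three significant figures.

M_n ≈ 300 kip·ft

Tension: T = A_s f_y = 2.01 × 75 = 150.75 kips.
Try a within the flange: a = T/(0.85 f'_c b_f) = 150.75/(0.85 × 6 × 48) = 0.616 in.
Since a = 0.616 ≤ h_f = 5.1 in, the stress block lies entirely in the flange; analyse as a rectangular beam of width b_f.
M_n = T(d − a/2) = 150.75 × (24.2 − 0.308) = 3601.7 kip·in.
M_n = 3601.7/12 = 300.14 kip·ft.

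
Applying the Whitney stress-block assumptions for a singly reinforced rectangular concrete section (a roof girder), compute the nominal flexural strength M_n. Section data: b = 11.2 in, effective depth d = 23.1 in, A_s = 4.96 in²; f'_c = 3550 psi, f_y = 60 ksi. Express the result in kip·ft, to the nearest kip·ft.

M_n ≈ 464 kip·ft

T = A_s f_y = 4.96 × 60 = 297.6 kips.
a = T/(0.85 f'_c b) = 297.6/(0.85 × 3.55 × 11.2) = 8.806 in.
M_n = T(d − a/2) = 297.6 × (23.1 − 4.403) = 5564.2 kip·in = 5564.2/12 = 463.68 kip·ft.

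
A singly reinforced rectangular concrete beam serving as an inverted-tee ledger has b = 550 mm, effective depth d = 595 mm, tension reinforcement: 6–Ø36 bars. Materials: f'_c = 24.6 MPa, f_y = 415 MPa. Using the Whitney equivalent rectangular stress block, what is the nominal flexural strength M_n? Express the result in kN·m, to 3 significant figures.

M_n ≈ 1230 kN·m

A_s = 6 × 1018 = 6108 mm².
T = A_s f_y = 6108 × 415 = 2534820 N = 2534.82 kN.
From C = T: a = T/(0.85 f'_c b) = 2534820/(0.85 × 24.6 × 550) = 220.41 mm.
M_n = T(d − a/2) = 2534.82 kN × (595 − 110.205) mm = 1228.87 kN·m.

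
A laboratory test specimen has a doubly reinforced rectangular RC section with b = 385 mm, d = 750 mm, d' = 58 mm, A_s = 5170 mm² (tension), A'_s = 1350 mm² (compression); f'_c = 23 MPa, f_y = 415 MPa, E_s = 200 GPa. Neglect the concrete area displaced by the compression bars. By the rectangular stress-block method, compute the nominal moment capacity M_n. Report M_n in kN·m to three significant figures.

M_n ≈ 1410 kN·m

Assume both tension and compression steel yield.
Net tension couple steel: A_s − A'_s = 3820 mm².
a = (A_s − A'_s) f_y / (0.85 f'_c b) = 1585300/(0.85 × 23 × 385) = 210.62 mm.
c = a/β₁ = 210.62/0.85 = 247.79 mm; ε'_s = 0.003(c − d')/c = 0.0023 ≥ f_y/E_s = 0.0021, so compression steel does yield.
M_n = (A_s − A'_s) f_y (d − a/2) + A'_s f_y (d − d') = [1585300 × (750 − 105.31) + 560250 × (750 − 58)] × 10⁻⁶ = 1022.03 + 387.69 = 1409.72 kN·m.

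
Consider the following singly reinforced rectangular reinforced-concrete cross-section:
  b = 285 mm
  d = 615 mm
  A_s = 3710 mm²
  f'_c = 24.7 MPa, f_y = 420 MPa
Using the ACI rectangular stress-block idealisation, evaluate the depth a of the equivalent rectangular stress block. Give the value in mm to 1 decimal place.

a ≈ 260.4 mm

T = A_s f_y = 3710 × 420 = 1558200 N = 1558.2 kN.
Setting C = 0.85 f'_c a b equal to T: a = 1558200/(0.85 × 24.7 × 285) = 260.4 mm.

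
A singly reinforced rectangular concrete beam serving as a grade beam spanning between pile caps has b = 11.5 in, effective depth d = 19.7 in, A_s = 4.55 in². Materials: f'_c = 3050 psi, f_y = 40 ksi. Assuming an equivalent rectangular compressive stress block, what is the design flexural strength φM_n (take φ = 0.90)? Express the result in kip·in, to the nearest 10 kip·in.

φM_n ≈ 2730 kip·in

T = A_s f_y = 4.55 × 40 = 182 kips.
a = T/(0.85 f'_c b) = 182/(0.85 × 3.05 × 11.5) = 6.105 in.
M_n = T(d − a/2) = 182 × (19.7 − 3.0525) = 3029.8 kip·in.
φM_n = 0.90 × 3029.8 = 2726.8 kip·in.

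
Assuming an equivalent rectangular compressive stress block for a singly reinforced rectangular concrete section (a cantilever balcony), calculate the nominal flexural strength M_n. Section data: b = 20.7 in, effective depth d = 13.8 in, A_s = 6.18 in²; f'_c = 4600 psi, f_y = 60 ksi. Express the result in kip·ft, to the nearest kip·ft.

M_n ≈ 356 kip·ft

T = A_s f_y = 6.18 × 60 = 370.8 kips.
a = T/(0.85 f'_c b) = 370.8/(0.85 × 4.6 × 20.7) = 4.581 in.
M_n = T(d − a/2) = 370.8 × (13.8 − 2.2905) = 4267.7 kip·in = 4267.7/12 = 355.64 kip·ft.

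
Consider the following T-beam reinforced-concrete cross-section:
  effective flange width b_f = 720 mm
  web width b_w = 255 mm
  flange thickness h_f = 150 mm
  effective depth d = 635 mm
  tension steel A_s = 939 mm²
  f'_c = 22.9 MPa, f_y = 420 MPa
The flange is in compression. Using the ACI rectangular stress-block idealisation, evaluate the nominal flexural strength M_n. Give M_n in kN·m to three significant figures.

M_n ≈ 245 kN·m

Tension: T = A_s f_y = 939 × 420 = 394380 N.
Try a within the flange: a = T/(0.85 f'_c b_f) = 394380/(0.85 × 22.9 × 720) = 28.14 mm.
Since a = 28.14 ≤ h_f = 150 mm, the stress block lies entirely in the flange; analyse as a rectangular beam of width b_f.
M_n = T(d − a/2) = 394380 × (635 − 14.07) = 244.88 × 10⁶ N·mm.
M_n = 244.88 kN·m.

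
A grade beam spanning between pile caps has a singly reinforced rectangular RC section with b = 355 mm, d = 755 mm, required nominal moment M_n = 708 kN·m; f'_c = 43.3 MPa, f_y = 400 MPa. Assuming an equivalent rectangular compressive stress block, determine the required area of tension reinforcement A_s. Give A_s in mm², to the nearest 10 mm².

A_s ≈ 2470 mm²

With M_n = 0.85 f'_c a b (d − a/2), solve the quadratic for a:
a = d − √(d² − 2M_n/(0.85 f'_c b)) = 755 − √(755² − 2 × 708×10⁶/(0.85 × 43.3 × 355)) = 75.55 mm.
A_s = 0.85 f'_c a b / f_y = 0.85 × 43.3 × 75.55 × 355 / 400 = 2467.8 mm².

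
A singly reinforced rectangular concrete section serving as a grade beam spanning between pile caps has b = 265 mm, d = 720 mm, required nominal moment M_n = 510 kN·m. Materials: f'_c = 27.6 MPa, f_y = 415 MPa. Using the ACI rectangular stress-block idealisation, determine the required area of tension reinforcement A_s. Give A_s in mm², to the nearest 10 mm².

A_s ≈ 1870 mm²

With M_n = 0.85 f'_c a b (d − a/2), solve the quadratic for a:
a = d − √(d² − 2M_n/(0.85 f'_c b)) = 720 − √(720² − 2 × 510×10⁶/(0.85 × 27.6 × 265)) = 124.74 mm.
A_s = 0.85 f'_c a b / f_y = 0.85 × 27.6 × 124.74 × 265 / 415 = 1868.7 mm².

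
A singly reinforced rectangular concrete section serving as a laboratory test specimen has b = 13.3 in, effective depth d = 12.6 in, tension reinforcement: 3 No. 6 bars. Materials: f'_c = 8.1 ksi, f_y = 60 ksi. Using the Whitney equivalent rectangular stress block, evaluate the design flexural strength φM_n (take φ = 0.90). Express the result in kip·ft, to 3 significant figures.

φM_n ≈ 72.3 kip·ft

A_s = 3 × 0.44 = 1.32 in².
T = A_s f_y = 1.32 × 60 = 79.2 kips.
a = T/(0.85 f'_c b) = 79.2/(0.85 × 8.1 × 13.3) = 0.865 in.
M_n = T(d − a/2) = 79.2 × (12.6 − 0.4325) = 963.7 kip·in = 963.7/12 = 80.31 kip·ft.
φM_n = 0.90 × 80.31 = 72.28 kip·ft.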